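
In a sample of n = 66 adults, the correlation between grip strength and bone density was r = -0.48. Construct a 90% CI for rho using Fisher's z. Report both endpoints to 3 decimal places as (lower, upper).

(-0.623, -0.306)

Fisher z: z_r = atanh(r) = ½·ln((1+(-0.48))/(1−(-0.48))) = -0.522984
SE(z) = 1/√(n−3) = 1/√63 = 0.125988
90% ⇒ z* = 1.645; margin = 1.645·0.125988 = 0.207250
CI on z-scale: (-0.730234, -0.315734)
Back-transform: tanh(-0.730234) = -0.623208, tanh(-0.315734) = -0.305645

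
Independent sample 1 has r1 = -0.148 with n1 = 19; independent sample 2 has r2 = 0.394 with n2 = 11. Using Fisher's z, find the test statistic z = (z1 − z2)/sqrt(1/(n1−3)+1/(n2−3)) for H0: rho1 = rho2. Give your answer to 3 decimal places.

Fisher z-transforms: z1 = atanh(-0.148) = -0.149095, z2 = atanh(0.394) = 0.416526; difference d = -0.565621
Var(d) = 1/16 + 1/8 = 0.0625000 + 0.1250000 = 0.1875000
z = d/√Var(d) = -0.565621 / √0.1875000 = -0.565621 / 0.433013 = -1.306

-1.306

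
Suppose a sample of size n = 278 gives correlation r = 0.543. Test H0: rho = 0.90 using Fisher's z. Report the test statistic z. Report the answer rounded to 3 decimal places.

Fisher z: atanh(0.543) = 0.608400, atanh(0.90) = 1.472219
z = (z_r − z_0)·√(n−3) = (0.608400 − 1.472219)·√275 = -0.863819 · 16.583124 = -14.325

-14.325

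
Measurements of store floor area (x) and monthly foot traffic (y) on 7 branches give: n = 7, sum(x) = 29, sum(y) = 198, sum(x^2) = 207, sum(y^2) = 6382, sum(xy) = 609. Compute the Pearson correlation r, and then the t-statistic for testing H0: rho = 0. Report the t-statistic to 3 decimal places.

-3.100

S_xy = nΣxy − ΣxΣy = 7·609 − 29·198 = 4263 − 5742 = -1479
S_xx = nΣx² − (Σx)² = 7·207 − 29² = 1449 − 841 = 608
S_yy = nΣy² − (Σy)² = 7·6382 − 198² = 44674 − 39204 = 5470
r = S_xy / √(S_xx·S_yy) = -1479 / √(608·5470) = -1479 / √3325760 = -1479 / 1823.6666 = -0.8110
t = r·√(n−2)/√(1−r²) = -0.8110·√5 / √(1−0.657721) = -1.813451 / 0.585046 = -3.100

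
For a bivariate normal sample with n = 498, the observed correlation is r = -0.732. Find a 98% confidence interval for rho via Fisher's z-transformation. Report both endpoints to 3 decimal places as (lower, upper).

(-0.777, -0.680)

Fisher z: z_r = atanh(r) = ½·ln((1+(-0.732))/(1−(-0.732))) = -0.933023
SE(z) = 1/√(n−3) = 1/√495 = 0.044947
98% ⇒ z* = 2.326; margin = 2.326·0.044947 = 0.104547
CI on z-scale: (-1.037570, -0.828476)
Back-transform: tanh(-1.037570) = -0.776927, tanh(-0.828476) = -0.679657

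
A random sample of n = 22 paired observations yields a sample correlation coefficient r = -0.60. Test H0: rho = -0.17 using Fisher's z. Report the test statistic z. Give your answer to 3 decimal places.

-2.273

z_r = atanh(-0.60) = -0.693147,  z_0 = atanh(-0.17) = -0.171667
SE = 1/√(n−3) = 1/√19 = 0.229416
z = (z_r − z_0)/SE = (-0.693147 − (-0.171667)) / 0.229416 = -0.521480 / 0.229416 = -2.273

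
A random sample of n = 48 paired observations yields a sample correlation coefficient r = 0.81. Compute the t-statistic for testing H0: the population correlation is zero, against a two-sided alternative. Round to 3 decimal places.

9.368

1 − r² = 1 − 0.6561 = 0.3439;  √(1−r²) = 0.586430
√(n−2) = √46 = 6.782330
t = r·√(n−2)/√(1−r²) = 0.81 · 6.782330 / 0.586430 = 9.368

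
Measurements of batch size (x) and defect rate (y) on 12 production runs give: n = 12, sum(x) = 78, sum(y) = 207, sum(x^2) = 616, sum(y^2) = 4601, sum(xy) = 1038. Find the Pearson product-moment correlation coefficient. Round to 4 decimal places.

S_xy = nΣxy − ΣxΣy = 12·1038 − 78·207 = 12456 − 16146 = -3690
S_xx = nΣx² − (Σx)² = 12·616 − 78² = 7392 − 6084 = 1308
S_yy = nΣy² − (Σy)² = 12·4601 − 207² = 55212 − 42849 = 12363
r = S_xy / √(S_xx·S_yy) = -3690 / √(1308·12363) = -3690 / √16170804 = -3690 / 4021.2938 = -0.9176

-0.9176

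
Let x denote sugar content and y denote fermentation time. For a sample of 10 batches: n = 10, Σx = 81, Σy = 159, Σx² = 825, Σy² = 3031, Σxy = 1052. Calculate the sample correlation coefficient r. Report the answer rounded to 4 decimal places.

S_xy = nΣxy − ΣxΣy = 10·1052 − 81·159 = 10520 − 12879 = -2359
S_xx = nΣx² − (Σx)² = 10·825 − 81² = 8250 − 6561 = 1689
S_yy = nΣy² − (Σy)² = 10·3031 − 159² = 30310 − 25281 = 5029
r = S_xy / √(S_xx·S_yy) = -2359 / √(1689·5029) = -2359 / √8493981 = -2359 / 2914.4435 = -0.8094

-0.8094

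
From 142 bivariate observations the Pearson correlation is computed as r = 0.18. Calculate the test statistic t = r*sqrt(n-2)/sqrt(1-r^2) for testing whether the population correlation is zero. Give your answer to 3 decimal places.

2.165

1 − r² = 1 − 0.0324 = 0.9676;  √(1−r²) = 0.983667
√(n−2) = √140 = 11.832160
t = r·√(n−2)/√(1−r²) = 0.18 · 11.832160 / 0.983667 = 2.165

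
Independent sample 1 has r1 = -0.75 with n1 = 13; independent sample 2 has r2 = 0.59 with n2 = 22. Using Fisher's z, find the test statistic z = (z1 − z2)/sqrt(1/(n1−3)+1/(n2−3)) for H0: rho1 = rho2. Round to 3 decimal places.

-4.225

Fisher z-transforms: z1 = atanh(-0.75) = -0.972955, z2 = atanh(0.59) = 0.677666; difference d = -1.650621
Var(d) = 1/10 + 1/19 = 0.1000000 + 0.0526316 = 0.1526316
z = d/√Var(d) = -1.650621 / √0.1526316 = -1.650621 / 0.390681 = -4.225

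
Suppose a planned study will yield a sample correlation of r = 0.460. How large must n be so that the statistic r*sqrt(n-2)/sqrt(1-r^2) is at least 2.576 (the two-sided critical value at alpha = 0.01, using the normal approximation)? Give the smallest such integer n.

27

Need r·√(n−2)/√(1−r²) ≥ 2.576
√(n−2) ≥ 2.576·√(1−0.211600) / 0.460 = 2.576·0.887919 / 0.460 = 4.9723
n−2 ≥ 24.7238  ⇒  n ≥ 26.7238
Smallest integer n = 27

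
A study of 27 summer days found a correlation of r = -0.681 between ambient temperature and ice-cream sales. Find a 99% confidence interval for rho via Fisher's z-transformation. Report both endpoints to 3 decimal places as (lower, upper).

Fisher z: z_r = atanh(r) = ½·ln((1+(-0.681))/(1−(-0.681))) = -0.830977
SE(z) = 1/√(n−3) = 1/√24 = 0.204124
99% ⇒ z* = 2.576; margin = 2.576·0.204124 = 0.525823
CI on z-scale: (-1.356800, -0.305154)
Back-transform: tanh(-1.356800) = -0.875649, tanh(-0.305154) = -0.296022

(-0.876, -0.296)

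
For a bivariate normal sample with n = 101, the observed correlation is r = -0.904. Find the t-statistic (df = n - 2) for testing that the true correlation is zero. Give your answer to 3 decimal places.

-21.039

t = r·√(n−2) / √(1−r²) with r = -0.904, n = 101
  = -0.904·√99 / √(1 − 0.817216)
  = -0.904·9.949874 / 0.427532
  = -8.994686 / 0.427532 = -21.039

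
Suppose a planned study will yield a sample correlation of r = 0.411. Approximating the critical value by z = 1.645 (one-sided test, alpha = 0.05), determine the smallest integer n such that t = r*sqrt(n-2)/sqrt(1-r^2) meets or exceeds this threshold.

16

Need r·√(n−2)/√(1−r²) ≥ 1.645
√(n−2) ≥ 1.645·√(1−0.168921) / 0.411 = 1.645·0.911635 / 0.411 = 3.6488
n−2 ≥ 13.3137  ⇒  n ≥ 15.3137
Smallest integer n = 16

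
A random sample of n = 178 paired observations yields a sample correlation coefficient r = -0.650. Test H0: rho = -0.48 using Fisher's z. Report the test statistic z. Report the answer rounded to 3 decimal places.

-3.338

z_r = atanh(-0.650) = -0.775299,  z_0 = atanh(-0.48) = -0.522984
SE = 1/√(n−3) = 1/√175 = 0.075593
z = (z_r − z_0)/SE = (-0.775299 − (-0.522984)) / 0.075593 = -0.252315 / 0.075593 = -3.338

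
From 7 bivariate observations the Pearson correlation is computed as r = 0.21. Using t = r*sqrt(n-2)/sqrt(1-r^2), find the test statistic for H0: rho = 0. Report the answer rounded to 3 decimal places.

t = r·√(n−2) / √(1−r²) with r = 0.21, n = 7
  = 0.21·√5 / √(1 − 0.0441)
  = 0.21·2.236068 / 0.977701
  = 0.469574 / 0.977701 = 0.480

0.480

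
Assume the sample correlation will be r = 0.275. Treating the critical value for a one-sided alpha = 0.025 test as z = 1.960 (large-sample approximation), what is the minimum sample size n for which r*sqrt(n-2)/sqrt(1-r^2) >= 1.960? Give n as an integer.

49

Need r·√(n−2)/√(1−r²) ≥ 1.960
√(n−2) ≥ 1.960·√(1−0.075625) / 0.275 = 1.960·0.961444 / 0.275 = 6.8525
n−2 ≥ 46.9568  ⇒  n ≥ 48.9568
Smallest integer n = 49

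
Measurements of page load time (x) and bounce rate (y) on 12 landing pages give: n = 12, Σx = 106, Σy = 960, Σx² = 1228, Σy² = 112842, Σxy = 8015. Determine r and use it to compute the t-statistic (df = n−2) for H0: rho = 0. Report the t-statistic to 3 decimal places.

-0.458

S_xy = nΣxy − ΣxΣy = 12·8015 − 106·960 = 96180 − 101760 = -5580
S_xx = nΣx² − (Σx)² = 12·1228 − 106² = 14736 − 11236 = 3500
S_yy = nΣy² − (Σy)² = 12·112842 − 960² = 1354104 − 921600 = 432504
r = S_xy / √(S_xx·S_yy) = -5580 / √(3500·432504) = -5580 / √1513764000 = -5580 / 38907.1202 = -0.1434
t = r·√(n−2)/√(1−r²) = -0.1434·√10 / √(1−0.020564) = -0.453471 / 0.989665 = -0.458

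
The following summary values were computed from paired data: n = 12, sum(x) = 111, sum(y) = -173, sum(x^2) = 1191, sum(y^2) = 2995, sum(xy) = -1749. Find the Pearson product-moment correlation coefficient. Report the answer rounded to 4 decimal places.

Numerator: nΣxy − (Σx)(Σy) = 12·(-1749) − (111)(-173) = -1785
Denominator: √[(nΣx²−(Σx)²)(nΣy²−(Σy)²)]
  nΣx²−(Σx)² = 12·1191 − 12321 = 1971;  nΣy²−(Σy)² = 12·2995 − 29929 = 6011
  √(1971·6011) = √11847681 = 3442.0460
r = -1785 / 3442.0460 = -0.5186

-0.5186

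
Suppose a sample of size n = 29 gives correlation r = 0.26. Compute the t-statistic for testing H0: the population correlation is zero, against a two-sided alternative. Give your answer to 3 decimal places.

1 − r² = 1 − 0.0676 = 0.9324;  √(1−r²) = 0.965609
√(n−2) = √27 = 5.196152
t = r·√(n−2)/√(1−r²) = 0.26 · 5.196152 / 0.965609 = 1.399

1.399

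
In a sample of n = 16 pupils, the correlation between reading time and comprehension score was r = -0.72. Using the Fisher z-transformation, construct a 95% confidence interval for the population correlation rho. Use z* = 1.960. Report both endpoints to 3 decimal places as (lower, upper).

(-0.896, -0.349)

z_r = atanh(-0.72) = -0.907645;  SE = 1/√(n−3) = 1/√13 = 0.277350
z-limits: -0.907645 ± 1.960·0.277350 = -0.907645 ± 0.543606 = [-1.451251, -0.364039]
ρ-limits: (tanh -1.451251, tanh -0.364039) = (-0.896, -0.349)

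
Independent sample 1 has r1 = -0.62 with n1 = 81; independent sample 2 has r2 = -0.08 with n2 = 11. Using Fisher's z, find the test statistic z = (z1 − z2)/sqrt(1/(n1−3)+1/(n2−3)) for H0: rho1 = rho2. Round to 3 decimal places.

-1.737

z1 = atanh(-0.62) = -0.725005,  z2 = atanh(-0.08) = -0.080171
SE = √(1/(n1−3) + 1/(n2−3)) = √(1/78 + 1/8) = √(0.0128205 + 0.1250000) = √0.1378205 = 0.371242
z = (z1 − z2)/SE = (-0.725005 − (-0.080171)) / 0.371242 = -0.644834 / 0.371242 = -1.737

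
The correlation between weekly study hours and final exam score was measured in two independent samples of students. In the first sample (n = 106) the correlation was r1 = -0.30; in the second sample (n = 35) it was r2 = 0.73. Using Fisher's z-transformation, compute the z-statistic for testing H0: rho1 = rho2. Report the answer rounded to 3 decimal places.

z1 = atanh(-0.30) = -0.309520,  z2 = atanh(0.73) = 0.928727
SE = √(1/(n1−3) + 1/(n2−3)) = √(1/103 + 1/32) = √(0.0097087 + 0.0312500) = √0.0409587 = 0.202383
z = (z1 − z2)/SE = (-0.309520 − 0.928727) / 0.202383 = -1.238247 / 0.202383 = -6.118

-6.118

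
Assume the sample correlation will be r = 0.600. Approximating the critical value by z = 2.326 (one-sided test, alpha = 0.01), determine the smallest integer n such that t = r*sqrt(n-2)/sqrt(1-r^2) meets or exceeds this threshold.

Need r·√(n−2)/√(1−r²) ≥ 2.326
√(n−2) ≥ 2.326·√(1−0.360000) / 0.600 = 2.326·0.800000 / 0.600 = 3.1013
n−2 ≥ 9.6181  ⇒  n ≥ 11.6181
Smallest integer n = 12

12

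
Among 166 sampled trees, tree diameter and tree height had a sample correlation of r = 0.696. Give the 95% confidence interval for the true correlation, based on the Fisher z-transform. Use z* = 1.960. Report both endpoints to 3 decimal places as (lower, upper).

(0.608, 0.767)

Fisher z: z_r = atanh(r) = ½·ln((1+0.696)/(1−0.696)) = 0.859500
SE(z) = 1/√(n−3) = 1/√163 = 0.078326
95% ⇒ z* = 1.960; margin = 1.960·0.078326 = 0.153519
CI on z-scale: (0.705981, 1.013019)
Back-transform: tanh(0.705981) = 0.608150, tanh(1.013019) = 0.767008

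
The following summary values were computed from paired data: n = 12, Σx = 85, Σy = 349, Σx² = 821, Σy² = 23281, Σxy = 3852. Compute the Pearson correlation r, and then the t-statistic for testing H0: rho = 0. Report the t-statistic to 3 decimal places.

Numerator: nΣxy − (Σx)(Σy) = 12·3852 − (85)(349) = 16559
Denominator: √[(nΣx²−(Σx)²)(nΣy²−(Σy)²)]
  nΣx²−(Σx)² = 12·821 − 7225 = 2627;  nΣy²−(Σy)² = 12·23281 − 121801 = 157571
  √(2627·157571) = √413939017 = 20345.4913
r = 16559 / 20345.4913 = 0.8139
t = r·√(n−2)/√(1−r²) = 0.8139·√10 / √(1−0.662433) = 2.573778 / 0.581005 = 4.430

4.430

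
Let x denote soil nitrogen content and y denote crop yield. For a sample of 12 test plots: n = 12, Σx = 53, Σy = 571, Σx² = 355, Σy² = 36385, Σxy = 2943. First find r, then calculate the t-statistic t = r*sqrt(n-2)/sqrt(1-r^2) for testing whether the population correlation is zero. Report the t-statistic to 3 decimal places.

Numerator: nΣxy − (Σx)(Σy) = 12·2943 − (53)(571) = 5053
Denominator: √[(nΣx²−(Σx)²)(nΣy²−(Σy)²)]
  nΣx²−(Σx)² = 12·355 − 2809 = 1451;  nΣy²−(Σy)² = 12·36385 − 326041 = 110579
  √(1451·110579) = √160450129 = 12666.8911
r = 5053 / 12666.8911 = 0.3989
t = r·√(n−2)/√(1−r²) = 0.3989·√10 / √(1−0.159121) = 1.261433 / 0.916995 = 1.376

1.376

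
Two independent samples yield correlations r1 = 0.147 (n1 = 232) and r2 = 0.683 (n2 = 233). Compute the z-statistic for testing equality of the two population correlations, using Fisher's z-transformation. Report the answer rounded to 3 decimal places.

Fisher z-transforms: z1 = atanh(0.147) = 0.148073, z2 = atanh(0.683) = 0.834716; difference d = -0.686643
Var(d) = 1/229 + 1/230 = 0.0043668 + 0.0043478 = 0.0087146
z = d/√Var(d) = -0.686643 / √0.0087146 = -0.686643 / 0.093352 = -7.355

-7.355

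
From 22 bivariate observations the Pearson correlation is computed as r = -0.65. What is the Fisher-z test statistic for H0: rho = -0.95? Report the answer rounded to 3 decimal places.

z_r = atanh(-0.65) = -0.775299,  z_0 = atanh(-0.95) = -1.831781
SE = 1/√(n−3) = 1/√19 = 0.229416
z = (z_r − z_0)/SE = (-0.775299 − (-1.831781)) / 0.229416 = 1.056482 / 0.229416 = 4.605

4.605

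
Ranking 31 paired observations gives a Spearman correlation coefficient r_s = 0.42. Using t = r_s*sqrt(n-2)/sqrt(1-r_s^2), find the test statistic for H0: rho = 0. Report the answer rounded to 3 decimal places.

2.492

1 − r_s² = 1 − 0.1764 = 0.8236;  √(1−r_s²) = 0.907524
√(n−2) = √29 = 5.385165
t = r_s·√(n−2)/√(1−r_s²) = 0.42 · 5.385165 / 0.907524 = 2.492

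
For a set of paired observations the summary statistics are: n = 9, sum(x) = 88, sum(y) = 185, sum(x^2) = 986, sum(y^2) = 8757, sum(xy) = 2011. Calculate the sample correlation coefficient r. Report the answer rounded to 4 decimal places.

0.2563

Numerator: nΣxy − (Σx)(Σy) = 9·2011 − (88)(185) = 1819
Denominator: √[(nΣx²−(Σx)²)(nΣy²−(Σy)²)]
  nΣx²−(Σx)² = 9·986 − 7744 = 1130;  nΣy²−(Σy)² = 9·8757 − 34225 = 44588
  √(1130·44588) = √50384440 = 7098.1998
r = 1819 / 7098.1998 = 0.2563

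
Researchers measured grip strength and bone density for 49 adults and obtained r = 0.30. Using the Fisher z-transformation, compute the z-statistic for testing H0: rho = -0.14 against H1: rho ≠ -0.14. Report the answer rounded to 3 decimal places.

Fisher z: atanh(0.30) = 0.309520, atanh(-0.14) = -0.140926
z = (z_r − z_0)·√(n−3) = (0.309520 − (-0.140926))·√46 = 0.450446 · 6.782330 = 3.055

3.055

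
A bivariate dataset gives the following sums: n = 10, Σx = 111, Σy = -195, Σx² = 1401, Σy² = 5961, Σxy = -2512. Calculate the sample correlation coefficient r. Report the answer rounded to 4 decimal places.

S_xy = nΣxy − ΣxΣy = 10·(-2512) − 111·(-195) = -25120 − (-21645) = -3475
S_xx = nΣx² − (Σx)² = 10·1401 − 111² = 14010 − 12321 = 1689
S_yy = nΣy² − (Σy)² = 10·5961 − (-195)² = 59610 − 38025 = 21585
r = S_xy / √(S_xx·S_yy) = -3475 / √(1689·21585) = -3475 / √36457065 = -3475 / 6037.9686 = -0.5755

-0.5755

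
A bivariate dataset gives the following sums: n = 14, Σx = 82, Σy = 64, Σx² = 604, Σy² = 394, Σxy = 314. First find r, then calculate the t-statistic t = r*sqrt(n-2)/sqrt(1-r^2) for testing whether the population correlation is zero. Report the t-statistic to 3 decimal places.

-2.242

Numerator: nΣxy − (Σx)(Σy) = 14·314 − (82)(64) = -852
Denominator: √[(nΣx²−(Σx)²)(nΣy²−(Σy)²)]
  nΣx²−(Σx)² = 14·604 − 6724 = 1732;  nΣy²−(Σy)² = 14·394 − 4096 = 1420
  √(1732·1420) = √2459440 = 1568.2602
r = -852 / 1568.2602 = -0.5433
t = r·√(n−2)/√(1−r²) = -0.5433·√12 / √(1−0.295175) = -1.882046 / 0.839539 = -2.242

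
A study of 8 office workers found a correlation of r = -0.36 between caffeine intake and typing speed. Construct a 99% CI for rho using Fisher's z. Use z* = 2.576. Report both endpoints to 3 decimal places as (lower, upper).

z_r = atanh(-0.36) = -0.376886;  SE = 1/√(n−3) = 1/√5 = 0.447214
z-limits: -0.376886 ± 2.576·0.447214 = -0.376886 ± 1.152023 = [-1.528909, 0.775137]
ρ-limits: (tanh -1.528909, tanh 0.775137) = (-0.910, 0.650)

(-0.910, 0.650)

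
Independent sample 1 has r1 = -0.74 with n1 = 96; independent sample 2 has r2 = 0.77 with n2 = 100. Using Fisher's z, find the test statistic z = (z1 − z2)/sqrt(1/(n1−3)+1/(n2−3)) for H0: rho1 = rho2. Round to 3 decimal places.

-13.580

Fisher z-transforms: z1 = atanh(-0.74) = -0.950479, z2 = atanh(0.77) = 1.020328; difference d = -1.970807
Var(d) = 1/93 + 1/97 = 0.0107527 + 0.0103093 = 0.0210620
z = d/√Var(d) = -1.970807 / √0.0210620 = -1.970807 / 0.145128 = -13.580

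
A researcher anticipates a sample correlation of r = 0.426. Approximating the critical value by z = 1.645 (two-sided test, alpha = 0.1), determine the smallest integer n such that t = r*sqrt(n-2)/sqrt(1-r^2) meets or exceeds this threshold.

15

Need r·√(n−2)/√(1−r²) ≥ 1.645
√(n−2) ≥ 1.645·√(1−0.181476) / 0.426 = 1.645·0.904723 / 0.426 = 3.4936
n−2 ≥ 12.2052  ⇒  n ≥ 14.2052
Smallest integer n = 15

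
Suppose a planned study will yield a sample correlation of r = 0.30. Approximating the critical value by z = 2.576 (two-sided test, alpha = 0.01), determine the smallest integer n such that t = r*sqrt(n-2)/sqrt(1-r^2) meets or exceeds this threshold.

70

r√(n−2)/√(1−r²) ≥ 2.576  ⇔  n−2 ≥ (2.576)²·(1−r²)/r²
(1−r²)/r² = (1−0.0900)/0.0900 = 10.1111
n ≥ 2 + 6.635776·10.1111 = 2 + 67.0950 = 69.0950
⌈69.0950⌉ = 70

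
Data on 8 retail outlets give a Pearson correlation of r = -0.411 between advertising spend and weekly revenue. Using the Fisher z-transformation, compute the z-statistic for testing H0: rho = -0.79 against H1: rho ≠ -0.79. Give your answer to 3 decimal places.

1.419

z_r = atanh(-0.411) = -0.436814,  z_0 = atanh(-0.79) = -1.071432
SE = 1/√(n−3) = 1/√5 = 0.447214
z = (z_r − z_0)/SE = (-0.436814 − (-1.071432)) / 0.447214 = 0.634618 / 0.447214 = 1.419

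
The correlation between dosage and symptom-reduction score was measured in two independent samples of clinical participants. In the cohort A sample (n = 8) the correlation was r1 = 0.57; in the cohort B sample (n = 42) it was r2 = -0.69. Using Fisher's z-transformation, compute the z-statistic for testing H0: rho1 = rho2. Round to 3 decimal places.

Fisher z-transforms: z1 = atanh(0.57) = 0.647523, z2 = atanh(-0.69) = -0.847956; difference d = 1.495479
Var(d) = 1/5 + 1/39 = 0.2000000 + 0.0256410 = 0.2256410
z = d/√Var(d) = 1.495479 / √0.2256410 = 1.495479 / 0.475017 = 3.148

3.148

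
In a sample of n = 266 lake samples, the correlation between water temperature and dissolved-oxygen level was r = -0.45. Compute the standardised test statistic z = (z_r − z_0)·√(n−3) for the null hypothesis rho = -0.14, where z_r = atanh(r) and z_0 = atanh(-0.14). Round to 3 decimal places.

-5.575

Fisher z: atanh(-0.45) = -0.484700, atanh(-0.14) = -0.140926
z = (z_r − z_0)·√(n−3) = (-0.484700 − (-0.140926))·√263 = -0.343774 · 16.217275 = -5.575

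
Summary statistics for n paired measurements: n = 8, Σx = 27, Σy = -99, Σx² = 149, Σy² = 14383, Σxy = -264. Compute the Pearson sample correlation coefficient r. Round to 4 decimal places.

0.0804

Numerator: nΣxy − (Σx)(Σy) = 8·(-264) − (27)(-99) = 561
Denominator: √[(nΣx²−(Σx)²)(nΣy²−(Σy)²)]
  nΣx²−(Σx)² = 8·149 − 729 = 463;  nΣy²−(Σy)² = 8·14383 − 9801 = 105263
  √(463·105263) = √48736769 = 6981.1725
r = 561 / 6981.1725 = 0.0804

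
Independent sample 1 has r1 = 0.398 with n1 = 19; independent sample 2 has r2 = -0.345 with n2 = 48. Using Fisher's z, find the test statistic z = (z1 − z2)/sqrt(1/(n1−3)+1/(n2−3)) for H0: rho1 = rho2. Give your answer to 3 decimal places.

2.683

z1 = atanh(0.398) = 0.421270,  z2 = atanh(-0.345) = -0.359757
SE = √(1/(n1−3) + 1/(n2−3)) = √(1/16 + 1/45) = √(0.0625000 + 0.0222222) = √0.0847222 = 0.291071
z = (z1 − z2)/SE = (0.421270 − (-0.359757)) / 0.291071 = 0.781027 / 0.291071 = 2.683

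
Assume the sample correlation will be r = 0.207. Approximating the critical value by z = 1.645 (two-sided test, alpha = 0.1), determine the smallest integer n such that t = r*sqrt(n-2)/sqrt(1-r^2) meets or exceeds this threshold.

63

r√(n−2)/√(1−r²) ≥ 1.645  ⇔  n−2 ≥ (1.645)²·(1−r²)/r²
(1−r²)/r² = (1−0.042849)/0.042849 = 22.3378
n ≥ 2 + 2.706025·22.3378 = 2 + 60.4466 = 62.4466
⌈62.4466⌉ = 63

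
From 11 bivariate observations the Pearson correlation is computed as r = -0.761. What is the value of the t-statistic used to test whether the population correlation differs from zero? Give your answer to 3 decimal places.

-3.519

1 − r² = 1 − 0.579121 = 0.420879;  √(1−r²) = 0.648752
√(n−2) = √9 = 3.000000
t = r·√(n−2)/√(1−r²) = -0.761 · 3.000000 / 0.648752 = -3.519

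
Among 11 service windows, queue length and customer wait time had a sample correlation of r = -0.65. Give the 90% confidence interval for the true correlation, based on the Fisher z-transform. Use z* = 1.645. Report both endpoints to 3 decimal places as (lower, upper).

(-0.876, -0.191)

z_r = atanh(-0.65) = -0.775299;  SE = 1/√(n−3) = 1/√8 = 0.353553
z-limits: -0.775299 ± 1.645·0.353553 = -0.775299 ± 0.581595 = [-1.356894, -0.193704]
ρ-limits: (tanh -1.356894, tanh -0.193704) = (-0.876, -0.191)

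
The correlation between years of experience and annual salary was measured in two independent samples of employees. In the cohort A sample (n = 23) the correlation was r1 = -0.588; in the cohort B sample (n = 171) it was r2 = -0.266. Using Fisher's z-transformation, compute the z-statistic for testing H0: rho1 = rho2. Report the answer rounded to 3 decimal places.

z1 = atanh(-0.588) = -0.674604,  z2 = atanh(-0.266) = -0.272554
SE = √(1/(n1−3) + 1/(n2−3)) = √(1/20 + 1/168) = √(0.0500000 + 0.0059524) = √0.0559524 = 0.236543
z = (z1 − z2)/SE = (-0.674604 − (-0.272554)) / 0.236543 = -0.402050 / 0.236543 = -1.700

-1.700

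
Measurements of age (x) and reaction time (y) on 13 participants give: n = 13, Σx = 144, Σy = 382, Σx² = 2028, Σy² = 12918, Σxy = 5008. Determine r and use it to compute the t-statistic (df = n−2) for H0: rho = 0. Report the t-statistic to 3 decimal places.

7.148

S_xy = nΣxy − ΣxΣy = 13·5008 − 144·382 = 65104 − 55008 = 10096
S_xx = nΣx² − (Σx)² = 13·2028 − 144² = 26364 − 20736 = 5628
S_yy = nΣy² − (Σy)² = 13·12918 − 382² = 167934 − 145924 = 22010
r = S_xy / √(S_xx·S_yy) = 10096 / √(5628·22010) = 10096 / √123872280 = 10096 / 11129.7925 = 0.9071
t = r·√(n−2)/√(1−r²) = 0.9071·√11 / √(1−0.822830) = 3.008510 / 0.420916 = 7.148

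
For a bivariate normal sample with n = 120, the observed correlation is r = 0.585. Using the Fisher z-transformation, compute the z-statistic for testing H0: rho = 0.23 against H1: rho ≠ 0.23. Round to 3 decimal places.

4.714

z_r = atanh(0.585) = 0.670031,  z_0 = atanh(0.23) = 0.234189
SE = 1/√(n−3) = 1/√117 = 0.092450
z = (z_r − z_0)/SE = (0.670031 − 0.234189) / 0.092450 = 0.435842 / 0.092450 = 4.714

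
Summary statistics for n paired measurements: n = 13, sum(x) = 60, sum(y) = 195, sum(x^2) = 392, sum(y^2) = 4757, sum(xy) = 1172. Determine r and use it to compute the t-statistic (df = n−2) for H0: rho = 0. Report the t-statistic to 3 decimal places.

2.439

Numerator: nΣxy − (Σx)(Σy) = 13·1172 − (60)(195) = 3536
Denominator: √[(nΣx²−(Σx)²)(nΣy²−(Σy)²)]
  nΣx²−(Σx)² = 13·392 − 3600 = 1496;  nΣy²−(Σy)² = 13·4757 − 38025 = 23816
  √(1496·23816) = √35628736 = 5968.9812
r = 3536 / 5968.9812 = 0.5924
t = r·√(n−2)/√(1−r²) = 0.5924·√11 / √(1−0.350938) = 1.964769 / 0.805644 = 2.439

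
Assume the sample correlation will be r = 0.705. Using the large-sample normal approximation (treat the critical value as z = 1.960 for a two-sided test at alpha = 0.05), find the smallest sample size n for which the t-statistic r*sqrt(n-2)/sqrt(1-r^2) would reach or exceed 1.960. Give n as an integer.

r√(n−2)/√(1−r²) ≥ 1.960  ⇔  n−2 ≥ (1.960)²·(1−r²)/r²
(1−r²)/r² = (1−0.497025)/0.497025 = 1.0120
n ≥ 2 + 3.8416·1.0120 = 2 + 3.8877 = 5.8877
⌈5.8877⌉ = 6

6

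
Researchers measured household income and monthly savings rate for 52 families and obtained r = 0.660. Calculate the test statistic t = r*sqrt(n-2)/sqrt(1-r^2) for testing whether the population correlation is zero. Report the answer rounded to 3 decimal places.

6.212

t = r·√(n−2) / √(1−r²) with r = 0.660, n = 52
  = 0.660·√50 / √(1 − 0.435600)
  = 0.660·7.071068 / 0.751266
  = 4.666905 / 0.751266 = 6.212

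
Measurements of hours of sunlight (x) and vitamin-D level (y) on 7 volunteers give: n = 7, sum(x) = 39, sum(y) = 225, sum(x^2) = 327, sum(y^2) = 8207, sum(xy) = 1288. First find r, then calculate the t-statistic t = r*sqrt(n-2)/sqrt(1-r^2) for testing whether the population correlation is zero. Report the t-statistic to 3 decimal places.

S_xy = nΣxy − ΣxΣy = 7·1288 − 39·225 = 9016 − 8775 = 241
S_xx = nΣx² − (Σx)² = 7·327 − 39² = 2289 − 1521 = 768
S_yy = nΣy² − (Σy)² = 7·8207 − 225² = 57449 − 50625 = 6824
r = S_xy / √(S_xx·S_yy) = 241 / √(768·6824) = 241 / √5240832 = 241 / 2289.2864 = 0.1053
t = r·√(n−2)/√(1−r²) = 0.1053·√5 / √(1−0.011088) = 0.235458 / 0.994441 = 0.237

0.237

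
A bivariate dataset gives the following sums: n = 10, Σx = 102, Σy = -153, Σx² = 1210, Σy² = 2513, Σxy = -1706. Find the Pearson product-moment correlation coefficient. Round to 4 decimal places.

S_xy = nΣxy − ΣxΣy = 10·(-1706) − 102·(-153) = -17060 − (-15606) = -1454
S_xx = nΣx² − (Σx)² = 10·1210 − 102² = 12100 − 10404 = 1696
S_yy = nΣy² − (Σy)² = 10·2513 − (-153)² = 25130 − 23409 = 1721
r = S_xy / √(S_xx·S_yy) = -1454 / √(1696·1721) = -1454 / √2918816 = -1454 / 1708.4543 = -0.8511

-0.8511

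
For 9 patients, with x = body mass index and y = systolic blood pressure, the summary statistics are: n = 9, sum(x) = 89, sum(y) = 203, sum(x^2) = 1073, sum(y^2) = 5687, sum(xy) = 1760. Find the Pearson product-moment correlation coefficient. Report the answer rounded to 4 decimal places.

-0.5352

S_xy = nΣxy − ΣxΣy = 9·1760 − 89·203 = 15840 − 18067 = -2227
S_xx = nΣx² − (Σx)² = 9·1073 − 89² = 9657 − 7921 = 1736
S_yy = nΣy² − (Σy)² = 9·5687 − 203² = 51183 − 41209 = 9974
r = S_xy / √(S_xx·S_yy) = -2227 / √(1736·9974) = -2227 / √17314864 = -2227 / 4161.1133 = -0.5352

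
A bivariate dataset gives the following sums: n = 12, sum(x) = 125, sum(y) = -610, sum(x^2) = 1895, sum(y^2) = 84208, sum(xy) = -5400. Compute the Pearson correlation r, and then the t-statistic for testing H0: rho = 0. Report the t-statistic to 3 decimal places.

S_xy = nΣxy − ΣxΣy = 12·(-5400) − 125·(-610) = -64800 − (-76250) = 11450
S_xx = nΣx² − (Σx)² = 12·1895 − 125² = 22740 − 15625 = 7115
S_yy = nΣy² − (Σy)² = 12·84208 − (-610)² = 1010496 − 372100 = 638396
r = S_xy / √(S_xx·S_yy) = 11450 / √(7115·638396) = 11450 / √4542187540 = 11450 / 67395.7531 = 0.1699
t = r·√(n−2)/√(1−r²) = 0.1699·√10 / √(1−0.028866) = 0.537271 / 0.985461 = 0.545

0.545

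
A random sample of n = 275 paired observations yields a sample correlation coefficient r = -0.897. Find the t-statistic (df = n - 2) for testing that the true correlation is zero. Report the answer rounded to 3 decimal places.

t = r·√(n−2) / √(1−r²) with r = -0.897, n = 275
  = -0.897·√273 / √(1 − 0.804609)
  = -0.897·16.522712 / 0.442031
  = -14.820873 / 0.442031 = -33.529

-33.529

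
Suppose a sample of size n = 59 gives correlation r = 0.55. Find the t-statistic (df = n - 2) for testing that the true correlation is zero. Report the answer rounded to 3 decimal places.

4.972

1 − r² = 1 − 0.3025 = 0.6975;  √(1−r²) = 0.835165
√(n−2) = √57 = 7.549834
t = r·√(n−2)/√(1−r²) = 0.55 · 7.549834 / 0.835165 = 4.972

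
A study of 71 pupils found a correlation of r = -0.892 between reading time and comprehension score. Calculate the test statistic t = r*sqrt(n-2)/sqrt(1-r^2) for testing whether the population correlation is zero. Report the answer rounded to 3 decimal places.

1 − r² = 1 − 0.795664 = 0.204336;  √(1−r²) = 0.452035
√(n−2) = √69 = 8.306624
t = r·√(n−2)/√(1−r²) = -0.892 · 8.306624 / 0.452035 = -16.391

-16.391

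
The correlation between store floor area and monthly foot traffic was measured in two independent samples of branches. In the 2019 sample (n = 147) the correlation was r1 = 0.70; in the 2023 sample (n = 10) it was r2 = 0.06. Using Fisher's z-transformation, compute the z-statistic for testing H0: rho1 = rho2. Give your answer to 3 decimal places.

Fisher z-transforms: z1 = atanh(0.70) = 0.867301, z2 = atanh(0.06) = 0.060072; difference d = 0.807229
Var(d) = 1/144 + 1/7 = 0.0069444 + 0.1428571 = 0.1498015
z = d/√Var(d) = 0.807229 / √0.1498015 = 0.807229 / 0.387042 = 2.086

2.086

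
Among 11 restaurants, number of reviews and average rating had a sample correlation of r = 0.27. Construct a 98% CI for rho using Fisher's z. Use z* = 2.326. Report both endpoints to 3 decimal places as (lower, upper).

(-0.497, 0.800)

Fisher z: z_r = atanh(r) = ½·ln((1+0.27)/(1−0.27)) = 0.276864
SE(z) = 1/√(n−3) = 1/√8 = 0.353553
98% ⇒ z* = 2.326; margin = 2.326·0.353553 = 0.822364
CI on z-scale: (-0.545500, 1.099228)
Back-transform: tanh(-0.545500) = -0.497140, tanh(1.099228) = 0.800222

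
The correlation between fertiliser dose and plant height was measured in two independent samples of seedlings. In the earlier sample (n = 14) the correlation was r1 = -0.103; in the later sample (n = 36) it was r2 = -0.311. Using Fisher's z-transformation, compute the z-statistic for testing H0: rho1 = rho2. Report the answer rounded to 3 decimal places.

Fisher z-transforms: z1 = atanh(-0.103) = -0.103367, z2 = atanh(-0.311) = -0.321652; difference d = 0.218285
Var(d) = 1/11 + 1/33 = 0.0909091 + 0.0303030 = 0.1212121
z = d/√Var(d) = 0.218285 / √0.1212121 = 0.218285 / 0.348155 = 0.627

0.627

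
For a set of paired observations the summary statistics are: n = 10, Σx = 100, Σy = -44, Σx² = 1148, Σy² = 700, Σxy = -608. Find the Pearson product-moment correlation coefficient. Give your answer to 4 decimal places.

-0.6137

S_xy = nΣxy − ΣxΣy = 10·(-608) − 100·(-44) = -6080 − (-4400) = -1680
S_xx = nΣx² − (Σx)² = 10·1148 − 100² = 11480 − 10000 = 1480
S_yy = nΣy² − (Σy)² = 10·700 − (-44)² = 7000 − 1936 = 5064
r = S_xy / √(S_xx·S_yy) = -1680 / √(1480·5064) = -1680 / √7494720 = -1680 / 2737.6486 = -0.6137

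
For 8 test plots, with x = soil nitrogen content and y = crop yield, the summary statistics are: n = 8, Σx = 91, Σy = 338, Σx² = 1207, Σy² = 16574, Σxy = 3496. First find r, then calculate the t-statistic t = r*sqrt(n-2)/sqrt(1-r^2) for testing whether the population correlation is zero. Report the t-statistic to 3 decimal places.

S_xy = nΣxy − ΣxΣy = 8·3496 − 91·338 = 27968 − 30758 = -2790
S_xx = nΣx² − (Σx)² = 8·1207 − 91² = 9656 − 8281 = 1375
S_yy = nΣy² − (Σy)² = 8·16574 − 338² = 132592 − 114244 = 18348
r = S_xy / √(S_xx·S_yy) = -2790 / √(1375·18348) = -2790 / √25228500 = -2790 / 5022.7980 = -0.5555
t = r·√(n−2)/√(1−r²) = -0.5555·√6 / √(1−0.308580) = -1.360692 / 0.831517 = -1.636

-1.636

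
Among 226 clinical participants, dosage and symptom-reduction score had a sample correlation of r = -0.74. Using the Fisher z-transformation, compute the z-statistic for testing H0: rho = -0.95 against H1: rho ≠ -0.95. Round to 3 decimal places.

13.161

z_r = atanh(-0.74) = -0.950479,  z_0 = atanh(-0.95) = -1.831781
SE = 1/√(n−3) = 1/√223 = 0.066965
z = (z_r − z_0)/SE = (-0.950479 − (-1.831781)) / 0.066965 = 0.881302 / 0.066965 = 13.161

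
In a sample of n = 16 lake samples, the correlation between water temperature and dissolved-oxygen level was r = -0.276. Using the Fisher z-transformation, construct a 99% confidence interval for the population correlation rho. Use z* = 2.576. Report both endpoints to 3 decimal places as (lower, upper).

z_r = atanh(-0.276) = -0.283347;  SE = 1/√(n−3) = 1/√13 = 0.277350
z-limits: -0.283347 ± 2.576·0.277350 = -0.283347 ± 0.714454 = [-0.997801, 0.431107]
ρ-limits: (tanh -0.997801, tanh 0.431107) = (-0.761, 0.406)

(-0.761, 0.406)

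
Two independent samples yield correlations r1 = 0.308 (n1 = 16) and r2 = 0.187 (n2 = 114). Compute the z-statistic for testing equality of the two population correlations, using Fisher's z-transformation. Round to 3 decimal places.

0.440

z1 = atanh(0.308) = 0.318334,  z2 = atanh(0.187) = 0.189227
SE = √(1/(n1−3) + 1/(n2−3)) = √(1/13 + 1/111) = √(0.0769231 + 0.0090090) = √0.0859321 = 0.293142
z = (z1 − z2)/SE = (0.318334 − 0.189227) / 0.293142 = 0.129107 / 0.293142 = 0.440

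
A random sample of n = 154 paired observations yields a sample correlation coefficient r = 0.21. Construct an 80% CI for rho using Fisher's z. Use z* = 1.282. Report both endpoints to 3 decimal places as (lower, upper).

z_r = atanh(0.21) = 0.213171;  SE = 1/√(n−3) = 1/√151 = 0.081379
z-limits: 0.213171 ± 1.282·0.081379 = 0.213171 ± 0.104328 = [0.108843, 0.317499]
ρ-limits: (tanh 0.108843, tanh 0.317499) = (0.108, 0.307)

(0.108, 0.307)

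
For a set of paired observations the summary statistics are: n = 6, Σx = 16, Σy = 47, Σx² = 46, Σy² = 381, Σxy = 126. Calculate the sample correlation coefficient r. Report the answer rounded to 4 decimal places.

0.1019

S_xy = nΣxy − ΣxΣy = 6·126 − 16·47 = 756 − 752 = 4
S_xx = nΣx² − (Σx)² = 6·46 − 16² = 276 − 256 = 20
S_yy = nΣy² − (Σy)² = 6·381 − 47² = 2286 − 2209 = 77
r = S_xy / √(S_xx·S_yy) = 4 / √(20·77) = 4 / √1540 = 4 / 39.2428 = 0.1019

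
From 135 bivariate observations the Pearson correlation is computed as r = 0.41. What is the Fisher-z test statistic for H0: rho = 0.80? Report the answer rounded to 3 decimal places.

-7.617

Fisher z: atanh(0.41) = 0.435611, atanh(0.80) = 1.098612
z = (z_r − z_0)·√(n−3) = (0.435611 − 1.098612)·√132 = -0.663001 · 11.489125 = -7.617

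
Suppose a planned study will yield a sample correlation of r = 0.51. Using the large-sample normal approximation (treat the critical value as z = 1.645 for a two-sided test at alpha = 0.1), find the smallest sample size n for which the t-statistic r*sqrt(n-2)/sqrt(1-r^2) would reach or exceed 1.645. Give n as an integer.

10

r√(n−2)/√(1−r²) ≥ 1.645  ⇔  n−2 ≥ (1.645)²·(1−r²)/r²
(1−r²)/r² = (1−0.2601)/0.2601 = 2.8447
n ≥ 2 + 2.706025·2.8447 = 2 + 7.6978 = 9.6978
⌈9.6978⌉ = 10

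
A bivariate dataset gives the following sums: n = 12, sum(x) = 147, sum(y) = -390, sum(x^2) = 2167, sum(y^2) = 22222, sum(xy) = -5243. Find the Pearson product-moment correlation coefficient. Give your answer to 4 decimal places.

Numerator: nΣxy − (Σx)(Σy) = 12·(-5243) − (147)(-390) = -5586
Denominator: √[(nΣx²−(Σx)²)(nΣy²−(Σy)²)]
  nΣx²−(Σx)² = 12·2167 − 21609 = 4395;  nΣy²−(Σy)² = 12·22222 − 152100 = 114564
  √(4395·114564) = √503508780 = 22439.0013
r = -5586 / 22439.0013 = -0.2489

-0.2489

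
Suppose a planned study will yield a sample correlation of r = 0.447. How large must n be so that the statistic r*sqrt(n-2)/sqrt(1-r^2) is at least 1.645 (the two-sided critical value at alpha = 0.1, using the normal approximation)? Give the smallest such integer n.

13

r√(n−2)/√(1−r²) ≥ 1.645  ⇔  n−2 ≥ (1.645)²·(1−r²)/r²
(1−r²)/r² = (1−0.199809)/0.199809 = 4.0048
n ≥ 2 + 2.706025·4.0048 = 2 + 10.8371 = 12.8371
⌈12.8371⌉ = 13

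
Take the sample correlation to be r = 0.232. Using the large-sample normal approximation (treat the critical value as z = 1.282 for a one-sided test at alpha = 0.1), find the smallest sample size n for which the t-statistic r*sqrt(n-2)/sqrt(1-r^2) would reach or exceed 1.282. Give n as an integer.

31

r√(n−2)/√(1−r²) ≥ 1.282  ⇔  n−2 ≥ (1.282)²·(1−r²)/r²
(1−r²)/r² = (1−0.053824)/0.053824 = 17.5791
n ≥ 2 + 1.643524·17.5791 = 2 + 28.8917 = 30.8917
⌈30.8917⌉ = 31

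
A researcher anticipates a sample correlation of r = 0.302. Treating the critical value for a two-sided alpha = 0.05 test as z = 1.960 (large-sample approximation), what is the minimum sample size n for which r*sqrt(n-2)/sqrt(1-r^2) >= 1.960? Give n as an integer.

41

r√(n−2)/√(1−r²) ≥ 1.960  ⇔  n−2 ≥ (1.960)²·(1−r²)/r²
(1−r²)/r² = (1−0.091204)/0.091204 = 9.9644
n ≥ 2 + 3.8416·9.9644 = 2 + 38.2792 = 40.2792
⌈40.2792⌉ = 41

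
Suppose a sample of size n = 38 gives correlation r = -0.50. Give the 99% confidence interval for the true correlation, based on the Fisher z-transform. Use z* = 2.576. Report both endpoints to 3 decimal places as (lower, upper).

(-0.755, -0.113)

Fisher z: z_r = atanh(r) = ½·ln((1+(-0.50))/(1−(-0.50))) = -0.549306
SE(z) = 1/√(n−3) = 1/√35 = 0.169031
99% ⇒ z* = 2.576; margin = 2.576·0.169031 = 0.435424
CI on z-scale: (-0.984730, -0.113882)
Back-transform: tanh(-0.984730) = -0.755106, tanh(-0.113882) = -0.113392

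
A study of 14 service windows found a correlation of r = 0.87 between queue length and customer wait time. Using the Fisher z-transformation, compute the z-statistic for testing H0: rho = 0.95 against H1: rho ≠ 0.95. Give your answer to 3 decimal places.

Fisher z: atanh(0.87) = 1.333080, atanh(0.95) = 1.831781
z = (z_r − z_0)·√(n−3) = (1.333080 − 1.831781)·√11 = -0.498701 · 3.316625 = -1.654

-1.654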